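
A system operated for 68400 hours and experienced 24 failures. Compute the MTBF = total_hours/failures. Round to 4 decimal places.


total_hours = 68400
failures = 24
MTBF = 68400 / 24
MTBF = 2850.0

2850.0


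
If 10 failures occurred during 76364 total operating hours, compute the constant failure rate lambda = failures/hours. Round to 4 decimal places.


failures = 10
total_hours = 76364
lambda = 10 / 76364
lambda = 0.0001

0.0001


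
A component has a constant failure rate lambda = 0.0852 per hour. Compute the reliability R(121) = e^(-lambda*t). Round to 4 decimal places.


lambda = 0.0852
t = 121
lambda * t = 10.3092
R(t) = e^(-10.3092)
R(t) = 0.0

0.0


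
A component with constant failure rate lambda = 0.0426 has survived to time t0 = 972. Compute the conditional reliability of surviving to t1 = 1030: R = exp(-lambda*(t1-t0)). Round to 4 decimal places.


lambda = 0.0426
t0 = 972, t1 = 1030
t1 - t0 = 58
lambda * (t1-t0) = 0.0426 * 58 = 2.4708
R = exp(-2.4708)
R = 0.0845

0.0845


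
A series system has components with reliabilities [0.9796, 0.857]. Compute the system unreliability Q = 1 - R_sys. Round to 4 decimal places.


Components: [0.9796, 0.857]
After component 1: product = 0.9796
After component 2: product = 0.8395
R_sys = 0.8395
Q = 1 - 0.8395 = 0.1605

0.1605


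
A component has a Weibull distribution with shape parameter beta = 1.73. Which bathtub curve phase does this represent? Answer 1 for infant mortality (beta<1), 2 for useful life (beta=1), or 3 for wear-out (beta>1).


beta = 1.73
Compare beta to 1:
beta < 1 => infant mortality (phase 1)
beta = 1 => useful life (phase 2)
beta > 1 => wear-out (phase 3)
Since beta = 1.73, this is wear-out (increasing failure rate)
Phase = 3

3


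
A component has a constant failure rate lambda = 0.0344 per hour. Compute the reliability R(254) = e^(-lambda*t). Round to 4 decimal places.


lambda = 0.0344
t = 254
lambda * t = 8.7376
R(t) = e^(-8.7376)
R(t) = 0.0002

0.0002


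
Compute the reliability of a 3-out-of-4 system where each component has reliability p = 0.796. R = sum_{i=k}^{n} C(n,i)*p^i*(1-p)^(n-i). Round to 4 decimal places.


k = 3, n = 4, p = 0.796
i=3: C(4,3)=4 * 0.796^3 * 0.204^1 = 0.4116
i=4: C(4,4)=1 * 0.796^4 * 0.204^0 = 0.4015
R = sum of terms = 0.813

0.813


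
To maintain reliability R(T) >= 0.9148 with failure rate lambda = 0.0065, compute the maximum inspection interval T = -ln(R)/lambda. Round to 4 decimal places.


R_target = 0.9148
lambda = 0.0065
-ln(0.9148) = 0.089
T = 0.089 / 0.0065
T = 13.7

13.7


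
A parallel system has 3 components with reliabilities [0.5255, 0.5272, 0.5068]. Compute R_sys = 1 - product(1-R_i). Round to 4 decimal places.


Components: [0.5255, 0.5272, 0.5068]
(1 - 0.5255) = 0.4745, running product = 0.4745
(1 - 0.5272) = 0.4728, running product = 0.2243
(1 - 0.5068) = 0.4932, running product = 0.1106
Product of (1-R_i) = 0.1106
R_sys = 1 - 0.1106 = 0.8894

0.8894


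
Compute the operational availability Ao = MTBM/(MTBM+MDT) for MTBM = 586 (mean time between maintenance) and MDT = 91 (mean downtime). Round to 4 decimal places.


MTBM = 586
MDT = 91
MTBM + MDT = 677
Ao = 586 / 677
Ao = 0.8656

0.8656


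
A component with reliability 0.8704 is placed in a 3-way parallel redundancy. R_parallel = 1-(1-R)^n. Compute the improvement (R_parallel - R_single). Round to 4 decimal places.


R_single = 0.8704, n = 3
1 - R_single = 0.1296
(1 - R_single)^n = 0.1296^3 = 0.0022
R_parallel = 1 - 0.0022 = 0.9978
Improvement = 0.9978 - 0.8704
Improvement = 0.1274

0.1274


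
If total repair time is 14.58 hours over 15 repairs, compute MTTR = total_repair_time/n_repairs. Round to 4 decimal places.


total_repair_time = 14.58
n_repairs = 15
MTTR = 14.58 / 15
MTTR = 0.972

0.972


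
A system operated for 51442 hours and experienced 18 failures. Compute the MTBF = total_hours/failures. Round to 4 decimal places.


total_hours = 51442
failures = 18
MTBF = 51442 / 18
MTBF = 2857.8889

2857.8889


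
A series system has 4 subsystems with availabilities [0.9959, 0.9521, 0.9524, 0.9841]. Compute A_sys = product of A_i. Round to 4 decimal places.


Subsystems: [0.9959, 0.9521, 0.9524, 0.9841]
After subsystem 1 (A=0.9959): product = 0.9959
After subsystem 2 (A=0.9521): product = 0.9482
After subsystem 3 (A=0.9524): product = 0.9031
After subsystem 4 (A=0.9841): product = 0.8887
A_sys = 0.8887

0.8887


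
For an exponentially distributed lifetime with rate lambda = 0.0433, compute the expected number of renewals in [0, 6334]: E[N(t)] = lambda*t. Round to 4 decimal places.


lambda = 0.0433
t = 6334
E[N(t)] = lambda * t
E[N(t)] = 0.0433 * 6334
E[N(t)] = 274.2622

274.2622


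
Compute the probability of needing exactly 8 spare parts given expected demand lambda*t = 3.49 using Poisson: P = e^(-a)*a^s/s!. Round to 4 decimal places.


a = 3.49, s = 8
e^(-a) = e^(-3.49) = 0.0305
a^s = 3.49^8 = 22009.1574
s! = 40320
P = 0.0305 * 22009.1574 / 40320
P = 0.0166

0.0166


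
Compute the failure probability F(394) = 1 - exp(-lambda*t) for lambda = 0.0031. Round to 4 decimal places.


lambda = 0.0031, t = 394
lambda * t = 1.2214
exp(-1.2214) = 0.2948
F(t) = 1 - 0.2948
F(t) = 0.7052

0.7052


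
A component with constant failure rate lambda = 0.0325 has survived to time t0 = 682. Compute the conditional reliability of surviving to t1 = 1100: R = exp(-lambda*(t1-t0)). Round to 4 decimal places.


lambda = 0.0325
t0 = 682, t1 = 1100
t1 - t0 = 418
lambda * (t1-t0) = 0.0325 * 418 = 13.585
R = exp(-13.585)
R = 0.0

0.0


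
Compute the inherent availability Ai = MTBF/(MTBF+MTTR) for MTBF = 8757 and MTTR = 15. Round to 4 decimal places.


MTBF = 8757
MTTR = 15
MTBF + MTTR = 8772
Ai = 8757 / 8772
Ai = 0.9983

0.9983


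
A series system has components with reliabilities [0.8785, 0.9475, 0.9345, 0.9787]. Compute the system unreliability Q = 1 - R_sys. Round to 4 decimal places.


Components: [0.8785, 0.9475, 0.9345, 0.9787]
After component 1: product = 0.8785
After component 2: product = 0.8324
After component 3: product = 0.7779
After component 4: product = 0.7613
R_sys = 0.7613
Q = 1 - 0.7613 = 0.2387

0.2387


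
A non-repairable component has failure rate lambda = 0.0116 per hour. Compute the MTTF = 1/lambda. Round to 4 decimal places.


lambda = 0.0116
MTTF = 1 / 0.0116
MTTF = 86.2069

86.2069


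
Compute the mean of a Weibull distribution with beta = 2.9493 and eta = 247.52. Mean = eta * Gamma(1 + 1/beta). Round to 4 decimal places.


beta = 2.9493, eta = 247.52
1/beta = 0.3391
1 + 1/beta = 1.3391
Gamma(1.3391) = 0.8923
Mean = 247.52 * 0.8923
Mean = 220.8671

220.8671


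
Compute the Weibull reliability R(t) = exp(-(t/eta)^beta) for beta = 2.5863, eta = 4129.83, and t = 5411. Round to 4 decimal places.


beta = 2.5863, eta = 4129.83, t = 5411
t/eta = 5411 / 4129.83 = 1.3102
(t/eta)^beta = 1.3102^2.5863 = 2.0114
R(t) = exp(-2.0114)
R(t) = 0.1338

0.1338


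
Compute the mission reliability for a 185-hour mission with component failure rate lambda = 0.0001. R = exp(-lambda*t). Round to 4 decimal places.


lambda = 0.0001
mission_time = 185
lambda * t = 0.0001 * 185 = 0.0185
R = exp(-0.0185)
R = 0.9817

0.9817


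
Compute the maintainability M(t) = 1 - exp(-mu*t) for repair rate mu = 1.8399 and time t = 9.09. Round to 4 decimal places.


mu = 1.8399, t = 9.09
mu * t = 1.8399 * 9.09 = 16.7247
exp(-16.7247) = 0.0
M(t) = 1 - 0.0
M(t) = 1.0

1.0


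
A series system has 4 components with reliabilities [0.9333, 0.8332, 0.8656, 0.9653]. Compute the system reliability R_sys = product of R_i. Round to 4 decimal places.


Components: [0.9333, 0.8332, 0.8656, 0.9653]
After component 1 (R=0.9333): product = 0.9333
After component 2 (R=0.8332): product = 0.7776
After component 3 (R=0.8656): product = 0.6731
After component 4 (R=0.9653): product = 0.6498
R_sys = 0.6498

0.6498


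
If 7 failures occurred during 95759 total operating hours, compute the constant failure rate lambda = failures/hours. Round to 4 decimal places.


failures = 7
total_hours = 95759
lambda = 7 / 95759
lambda = 0.0001

0.0001


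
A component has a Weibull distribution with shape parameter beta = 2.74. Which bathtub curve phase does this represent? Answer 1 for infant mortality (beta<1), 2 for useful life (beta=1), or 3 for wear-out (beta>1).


beta = 2.74
Compare beta to 1:
beta < 1 => infant mortality (phase 1)
beta = 1 => useful life (phase 2)
beta > 1 => wear-out (phase 3)
Since beta = 2.74, this is wear-out (increasing failure rate)
Phase = 3

3


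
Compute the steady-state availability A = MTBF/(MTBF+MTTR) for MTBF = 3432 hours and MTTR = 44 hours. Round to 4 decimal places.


MTBF = 3432
MTTR = 44
MTBF + MTTR = 3476
A = 3432 / 3476
A = 0.9873

0.9873


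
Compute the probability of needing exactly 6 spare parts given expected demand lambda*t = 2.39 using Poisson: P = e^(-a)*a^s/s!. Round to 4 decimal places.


a = 2.39, s = 6
e^(-a) = e^(-2.39) = 0.0916
a^s = 2.39^6 = 186.3749
s! = 720
P = 0.0916 * 186.3749 / 720
P = 0.0237

0.0237


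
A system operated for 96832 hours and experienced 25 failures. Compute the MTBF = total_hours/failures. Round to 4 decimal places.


total_hours = 96832
failures = 25
MTBF = 96832 / 25
MTBF = 3873.28

3873.28


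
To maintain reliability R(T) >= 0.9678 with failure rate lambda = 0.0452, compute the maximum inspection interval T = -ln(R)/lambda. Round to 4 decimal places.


R_target = 0.9678
lambda = 0.0452
-ln(0.9678) = 0.0327
T = 0.0327 / 0.0452
T = 0.7241

0.7241


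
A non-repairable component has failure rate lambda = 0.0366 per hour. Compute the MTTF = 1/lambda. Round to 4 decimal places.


lambda = 0.0366
MTTF = 1 / 0.0366
MTTF = 27.3224

27.3224


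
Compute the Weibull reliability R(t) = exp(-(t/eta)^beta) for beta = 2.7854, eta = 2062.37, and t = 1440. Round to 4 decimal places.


beta = 2.7854, eta = 2062.37, t = 1440
t/eta = 1440 / 2062.37 = 0.6982
(t/eta)^beta = 0.6982^2.7854 = 0.3677
R(t) = exp(-0.3677)
R(t) = 0.6923

0.6923


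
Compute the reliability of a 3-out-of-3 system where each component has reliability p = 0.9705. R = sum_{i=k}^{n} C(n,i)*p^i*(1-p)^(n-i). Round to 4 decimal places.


k = 3, n = 3, p = 0.9705
i=3: C(3,3)=1 * 0.9705^3 * 0.0295^0 = 0.9141
R = sum of terms = 0.9141

0.9141


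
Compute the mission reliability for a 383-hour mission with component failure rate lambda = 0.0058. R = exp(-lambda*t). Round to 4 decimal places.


lambda = 0.0058
mission_time = 383
lambda * t = 0.0058 * 383 = 2.2214
R = exp(-2.2214)
R = 0.1085

0.1085


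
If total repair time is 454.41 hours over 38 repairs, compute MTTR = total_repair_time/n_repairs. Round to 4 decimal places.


total_repair_time = 454.41
n_repairs = 38
MTTR = 454.41 / 38
MTTR = 11.9582

11.9582


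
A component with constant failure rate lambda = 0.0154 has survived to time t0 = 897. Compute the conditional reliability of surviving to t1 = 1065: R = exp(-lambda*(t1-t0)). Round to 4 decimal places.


lambda = 0.0154
t0 = 897, t1 = 1065
t1 - t0 = 168
lambda * (t1-t0) = 0.0154 * 168 = 2.5872
R = exp(-2.5872)
R = 0.0752

0.0752


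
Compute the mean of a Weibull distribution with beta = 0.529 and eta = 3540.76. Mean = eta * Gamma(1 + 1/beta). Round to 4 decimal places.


beta = 0.529, eta = 3540.76
1/beta = 1.8904
1 + 1/beta = 2.8904
Gamma(2.8904) = 1.8119
Mean = 3540.76 * 1.8119
Mean = 6415.5331

6415.5331


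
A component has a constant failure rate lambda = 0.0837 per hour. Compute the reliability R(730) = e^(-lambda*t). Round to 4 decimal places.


lambda = 0.0837
t = 730
lambda * t = 61.101
R(t) = e^(-61.101)
R(t) = 0.0

0.0


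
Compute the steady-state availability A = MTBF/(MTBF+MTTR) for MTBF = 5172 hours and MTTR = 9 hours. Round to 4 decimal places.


MTBF = 5172
MTTR = 9
MTBF + MTTR = 5181
A = 5172 / 5181
A = 0.9983

0.9983


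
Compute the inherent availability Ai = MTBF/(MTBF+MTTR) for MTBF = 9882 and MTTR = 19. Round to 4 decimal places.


MTBF = 9882
MTTR = 19
MTBF + MTTR = 9901
Ai = 9882 / 9901
Ai = 0.9981

0.9981


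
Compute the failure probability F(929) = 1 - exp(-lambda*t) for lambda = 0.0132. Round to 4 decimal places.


lambda = 0.0132, t = 929
lambda * t = 12.2628
exp(-12.2628) = 0.0
F(t) = 1 - 0.0
F(t) = 1.0

1.0


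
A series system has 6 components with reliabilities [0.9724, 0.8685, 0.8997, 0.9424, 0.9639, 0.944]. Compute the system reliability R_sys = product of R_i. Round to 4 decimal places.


Components: [0.9724, 0.8685, 0.8997, 0.9424, 0.9639, 0.944]
After component 1 (R=0.9724): product = 0.9724
After component 2 (R=0.8685): product = 0.8445
After component 3 (R=0.8997): product = 0.7598
After component 4 (R=0.9424): product = 0.7161
After component 5 (R=0.9639): product = 0.6902
After component 6 (R=0.944): product = 0.6516
R_sys = 0.6516

0.6516


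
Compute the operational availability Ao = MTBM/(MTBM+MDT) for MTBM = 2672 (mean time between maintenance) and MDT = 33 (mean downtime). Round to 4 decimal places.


MTBM = 2672
MDT = 33
MTBM + MDT = 2705
Ao = 2672 / 2705
Ao = 0.9878

0.9878


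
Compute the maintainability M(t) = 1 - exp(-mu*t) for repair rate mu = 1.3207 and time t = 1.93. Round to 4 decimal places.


mu = 1.3207, t = 1.93
mu * t = 1.3207 * 1.93 = 2.549
exp(-2.549) = 0.0782
M(t) = 1 - 0.0782
M(t) = 0.9218

0.9218


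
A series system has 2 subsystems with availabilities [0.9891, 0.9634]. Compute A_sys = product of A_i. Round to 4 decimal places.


Subsystems: [0.9891, 0.9634]
After subsystem 1 (A=0.9891): product = 0.9891
After subsystem 2 (A=0.9634): product = 0.9529
A_sys = 0.9529

0.9529


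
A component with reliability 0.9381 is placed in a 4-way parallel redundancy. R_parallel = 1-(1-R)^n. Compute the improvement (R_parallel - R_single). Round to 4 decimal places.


R_single = 0.9381, n = 4
1 - R_single = 0.0619
(1 - R_single)^n = 0.0619^4 = 0.0
R_parallel = 1 - 0.0 = 1.0
Improvement = 1.0 - 0.9381
Improvement = 0.0619

0.0619


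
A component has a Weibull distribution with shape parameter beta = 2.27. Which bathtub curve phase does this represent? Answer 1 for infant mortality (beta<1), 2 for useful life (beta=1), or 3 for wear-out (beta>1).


beta = 2.27
Compare beta to 1:
beta < 1 => infant mortality (phase 1)
beta = 1 => useful life (phase 2)
beta > 1 => wear-out (phase 3)
Since beta = 2.27, this is wear-out (increasing failure rate)
Phase = 3

3


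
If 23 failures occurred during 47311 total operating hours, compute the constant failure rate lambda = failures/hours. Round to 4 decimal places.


failures = 23
total_hours = 47311
lambda = 23 / 47311
lambda = 0.0005

0.0005


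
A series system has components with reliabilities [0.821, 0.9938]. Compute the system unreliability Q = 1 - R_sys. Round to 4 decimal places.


Components: [0.821, 0.9938]
After component 1: product = 0.821
After component 2: product = 0.8159
R_sys = 0.8159
Q = 1 - 0.8159 = 0.1841

0.1841


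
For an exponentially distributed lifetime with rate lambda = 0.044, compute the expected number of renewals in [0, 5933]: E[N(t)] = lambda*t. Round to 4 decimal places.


lambda = 0.044
t = 5933
E[N(t)] = lambda * t
E[N(t)] = 0.044 * 5933
E[N(t)] = 261.052

261.052


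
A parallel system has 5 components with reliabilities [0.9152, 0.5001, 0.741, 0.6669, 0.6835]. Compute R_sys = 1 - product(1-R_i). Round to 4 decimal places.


Components: [0.9152, 0.5001, 0.741, 0.6669, 0.6835]
(1 - 0.9152) = 0.0848, running product = 0.0848
(1 - 0.5001) = 0.4999, running product = 0.0424
(1 - 0.741) = 0.259, running product = 0.011
(1 - 0.6669) = 0.3331, running product = 0.0037
(1 - 0.6835) = 0.3165, running product = 0.0012
Product of (1-R_i) = 0.0012
R_sys = 1 - 0.0012 = 0.9988

0.9988


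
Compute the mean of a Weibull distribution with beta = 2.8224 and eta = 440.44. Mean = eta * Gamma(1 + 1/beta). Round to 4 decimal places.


beta = 2.8224, eta = 440.44
1/beta = 0.3543
1 + 1/beta = 1.3543
Gamma(1.3543) = 0.8907
Mean = 440.44 * 0.8907
Mean = 392.31

392.31


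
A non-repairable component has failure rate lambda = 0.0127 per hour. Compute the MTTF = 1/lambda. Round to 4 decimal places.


lambda = 0.0127
MTTF = 1 / 0.0127
MTTF = 78.7402

78.7402


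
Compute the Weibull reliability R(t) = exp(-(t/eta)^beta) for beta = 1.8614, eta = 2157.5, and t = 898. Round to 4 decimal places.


beta = 1.8614, eta = 2157.5, t = 898
t/eta = 898 / 2157.5 = 0.4162
(t/eta)^beta = 0.4162^1.8614 = 0.1956
R(t) = exp(-0.1956)
R(t) = 0.8223

0.8223


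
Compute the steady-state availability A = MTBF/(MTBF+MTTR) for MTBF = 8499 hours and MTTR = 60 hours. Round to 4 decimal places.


MTBF = 8499
MTTR = 60
MTBF + MTTR = 8559
A = 8499 / 8559
A = 0.993

0.993


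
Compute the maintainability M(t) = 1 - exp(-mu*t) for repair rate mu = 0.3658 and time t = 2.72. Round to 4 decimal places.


mu = 0.3658, t = 2.72
mu * t = 0.3658 * 2.72 = 0.995
exp(-0.995) = 0.3697
M(t) = 1 - 0.3697
M(t) = 0.6303

0.6303


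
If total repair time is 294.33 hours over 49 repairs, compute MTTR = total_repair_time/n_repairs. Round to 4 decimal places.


total_repair_time = 294.33
n_repairs = 49
MTTR = 294.33 / 49
MTTR = 6.0067

6.0067


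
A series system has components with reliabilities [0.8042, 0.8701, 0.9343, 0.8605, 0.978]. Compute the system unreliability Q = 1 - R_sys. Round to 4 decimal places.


Components: [0.8042, 0.8701, 0.9343, 0.8605, 0.978]
After component 1: product = 0.8042
After component 2: product = 0.6997
After component 3: product = 0.6538
After component 4: product = 0.5626
After component 5: product = 0.5502
R_sys = 0.5502
Q = 1 - 0.5502 = 0.4498

0.4498


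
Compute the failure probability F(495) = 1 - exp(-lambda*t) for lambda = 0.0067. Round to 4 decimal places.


lambda = 0.0067, t = 495
lambda * t = 3.3165
exp(-3.3165) = 0.0363
F(t) = 1 - 0.0363
F(t) = 0.9637

0.9637


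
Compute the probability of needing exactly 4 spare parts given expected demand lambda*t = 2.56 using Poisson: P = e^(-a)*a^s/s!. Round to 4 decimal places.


a = 2.56, s = 4
e^(-a) = e^(-2.56) = 0.0773
a^s = 2.56^4 = 42.9497
s! = 24
P = 0.0773 * 42.9497 / 24
P = 0.1383

0.1383


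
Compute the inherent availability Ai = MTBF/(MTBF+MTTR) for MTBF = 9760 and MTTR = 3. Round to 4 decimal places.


MTBF = 9760
MTTR = 3
MTBF + MTTR = 9763
Ai = 9760 / 9763
Ai = 0.9997

0.9997


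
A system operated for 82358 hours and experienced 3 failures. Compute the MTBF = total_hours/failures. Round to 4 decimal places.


total_hours = 82358
failures = 3
MTBF = 82358 / 3
MTBF = 27452.6667

27452.6667


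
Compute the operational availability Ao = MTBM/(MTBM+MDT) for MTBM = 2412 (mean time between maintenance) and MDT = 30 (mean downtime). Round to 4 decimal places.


MTBM = 2412
MDT = 30
MTBM + MDT = 2442
Ao = 2412 / 2442
Ao = 0.9877

0.9877


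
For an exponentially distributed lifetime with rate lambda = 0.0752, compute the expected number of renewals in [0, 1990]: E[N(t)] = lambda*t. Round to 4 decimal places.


lambda = 0.0752
t = 1990
E[N(t)] = lambda * t
E[N(t)] = 0.0752 * 1990
E[N(t)] = 149.648

149.648


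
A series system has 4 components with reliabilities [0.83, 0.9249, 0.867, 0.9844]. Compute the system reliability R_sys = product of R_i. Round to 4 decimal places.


Components: [0.83, 0.9249, 0.867, 0.9844]
After component 1 (R=0.83): product = 0.83
After component 2 (R=0.9249): product = 0.7677
After component 3 (R=0.867): product = 0.6656
After component 4 (R=0.9844): product = 0.6552
R_sys = 0.6552

0.6552


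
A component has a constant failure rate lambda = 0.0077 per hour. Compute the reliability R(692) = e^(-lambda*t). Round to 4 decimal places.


lambda = 0.0077
t = 692
lambda * t = 5.3284
R(t) = e^(-5.3284)
R(t) = 0.0049

0.0049


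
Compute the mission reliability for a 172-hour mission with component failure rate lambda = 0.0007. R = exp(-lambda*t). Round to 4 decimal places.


lambda = 0.0007
mission_time = 172
lambda * t = 0.0007 * 172 = 0.1204
R = exp(-0.1204)
R = 0.8866

0.8866


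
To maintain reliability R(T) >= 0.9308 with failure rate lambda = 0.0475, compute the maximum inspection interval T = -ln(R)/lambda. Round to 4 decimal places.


R_target = 0.9308
lambda = 0.0475
-ln(0.9308) = 0.0717
T = 0.0717 / 0.0475
T = 1.5097

1.5097


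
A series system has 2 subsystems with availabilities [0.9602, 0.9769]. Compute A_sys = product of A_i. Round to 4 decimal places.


Subsystems: [0.9602, 0.9769]
After subsystem 1 (A=0.9602): product = 0.9602
After subsystem 2 (A=0.9769): product = 0.938
A_sys = 0.938

0.938


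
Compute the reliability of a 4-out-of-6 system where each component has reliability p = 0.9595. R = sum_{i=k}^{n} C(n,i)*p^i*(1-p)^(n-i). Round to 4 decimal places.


k = 4, n = 6, p = 0.9595
i=4: C(6,4)=15 * 0.9595^4 * 0.0405^2 = 0.0209
i=5: C(6,5)=6 * 0.9595^5 * 0.0405^1 = 0.1976
i=6: C(6,6)=1 * 0.9595^6 * 0.0405^0 = 0.7803
R = sum of terms = 0.9988

0.9988


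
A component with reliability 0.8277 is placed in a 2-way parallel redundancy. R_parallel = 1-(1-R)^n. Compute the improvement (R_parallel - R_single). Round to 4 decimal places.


R_single = 0.8277, n = 2
1 - R_single = 0.1723
(1 - R_single)^n = 0.1723^2 = 0.0297
R_parallel = 1 - 0.0297 = 0.9703
Improvement = 0.9703 - 0.8277
Improvement = 0.1426

0.1426


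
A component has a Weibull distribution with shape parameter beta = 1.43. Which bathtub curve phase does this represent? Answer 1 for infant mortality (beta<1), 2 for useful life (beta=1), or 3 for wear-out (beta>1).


beta = 1.43
Compare beta to 1:
beta < 1 => infant mortality (phase 1)
beta = 1 => useful life (phase 2)
beta > 1 => wear-out (phase 3)
Since beta = 1.43, this is wear-out (increasing failure rate)
Phase = 3

3


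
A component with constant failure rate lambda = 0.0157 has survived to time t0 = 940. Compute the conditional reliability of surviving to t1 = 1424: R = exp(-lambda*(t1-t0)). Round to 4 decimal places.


lambda = 0.0157
t0 = 940, t1 = 1424
t1 - t0 = 484
lambda * (t1-t0) = 0.0157 * 484 = 7.5988
R = exp(-7.5988)
R = 0.0005

0.0005


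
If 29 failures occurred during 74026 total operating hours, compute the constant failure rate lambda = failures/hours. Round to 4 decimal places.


failures = 29
total_hours = 74026
lambda = 29 / 74026
lambda = 0.0004

0.0004


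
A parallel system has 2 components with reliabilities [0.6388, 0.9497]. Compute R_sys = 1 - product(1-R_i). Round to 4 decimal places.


Components: [0.6388, 0.9497]
(1 - 0.6388) = 0.3612, running product = 0.3612
(1 - 0.9497) = 0.0503, running product = 0.0182
Product of (1-R_i) = 0.0182
R_sys = 1 - 0.0182 = 0.9818

0.9818


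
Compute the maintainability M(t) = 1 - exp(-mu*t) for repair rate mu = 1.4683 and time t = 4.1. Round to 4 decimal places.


mu = 1.4683, t = 4.1
mu * t = 1.4683 * 4.1 = 6.02
exp(-6.02) = 0.0024
M(t) = 1 - 0.0024
M(t) = 0.9976

0.9976


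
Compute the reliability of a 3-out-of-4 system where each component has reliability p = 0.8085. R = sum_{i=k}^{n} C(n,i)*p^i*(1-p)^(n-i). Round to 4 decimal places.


k = 3, n = 4, p = 0.8085
i=3: C(4,3)=4 * 0.8085^3 * 0.1915^1 = 0.4048
i=4: C(4,4)=1 * 0.8085^4 * 0.1915^0 = 0.4273
R = sum of terms = 0.8321

0.8321


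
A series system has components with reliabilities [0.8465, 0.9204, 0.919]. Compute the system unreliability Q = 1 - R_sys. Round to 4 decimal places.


Components: [0.8465, 0.9204, 0.919]
After component 1: product = 0.8465
After component 2: product = 0.7791
After component 3: product = 0.716
R_sys = 0.716
Q = 1 - 0.716 = 0.284

0.284


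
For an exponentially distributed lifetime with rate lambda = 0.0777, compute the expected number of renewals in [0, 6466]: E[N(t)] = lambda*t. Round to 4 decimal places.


lambda = 0.0777
t = 6466
E[N(t)] = lambda * t
E[N(t)] = 0.0777 * 6466
E[N(t)] = 502.4082

502.4082


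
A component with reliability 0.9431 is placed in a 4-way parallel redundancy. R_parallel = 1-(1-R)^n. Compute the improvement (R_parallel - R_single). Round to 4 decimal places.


R_single = 0.9431, n = 4
1 - R_single = 0.0569
(1 - R_single)^n = 0.0569^4 = 0.0
R_parallel = 1 - 0.0 = 1.0
Improvement = 1.0 - 0.9431
Improvement = 0.0569

0.0569


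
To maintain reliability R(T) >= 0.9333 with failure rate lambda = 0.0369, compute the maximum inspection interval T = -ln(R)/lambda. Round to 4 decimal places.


R_target = 0.9333
lambda = 0.0369
-ln(0.9333) = 0.069
T = 0.069 / 0.0369
T = 1.8707

1.8707


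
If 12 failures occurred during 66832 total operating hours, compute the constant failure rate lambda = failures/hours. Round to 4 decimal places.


failures = 12
total_hours = 66832
lambda = 12 / 66832
lambda = 0.0002

0.0002


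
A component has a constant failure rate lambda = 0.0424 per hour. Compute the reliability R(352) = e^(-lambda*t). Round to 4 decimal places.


lambda = 0.0424
t = 352
lambda * t = 14.9248
R(t) = e^(-14.9248)
R(t) = 0.0

0.0


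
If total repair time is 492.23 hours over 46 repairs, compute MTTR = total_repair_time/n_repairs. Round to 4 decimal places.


total_repair_time = 492.23
n_repairs = 46
MTTR = 492.23 / 46
MTTR = 10.7007

10.7007


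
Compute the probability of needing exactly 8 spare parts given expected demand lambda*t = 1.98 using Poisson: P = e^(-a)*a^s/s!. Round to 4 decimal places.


a = 1.98, s = 8
e^(-a) = e^(-1.98) = 0.1381
a^s = 1.98^8 = 236.2226
s! = 40320
P = 0.1381 * 236.2226 / 40320
P = 0.0008

0.0008


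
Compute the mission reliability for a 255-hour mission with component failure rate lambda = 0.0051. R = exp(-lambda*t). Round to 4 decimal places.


lambda = 0.0051
mission_time = 255
lambda * t = 0.0051 * 255 = 1.3005
R = exp(-1.3005)
R = 0.2724

0.2724


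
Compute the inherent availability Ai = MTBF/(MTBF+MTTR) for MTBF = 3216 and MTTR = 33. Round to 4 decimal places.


MTBF = 3216
MTTR = 33
MTBF + MTTR = 3249
Ai = 3216 / 3249
Ai = 0.9898

0.9898


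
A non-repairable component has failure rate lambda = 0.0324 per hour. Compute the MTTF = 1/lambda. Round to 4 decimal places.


lambda = 0.0324
MTTF = 1 / 0.0324
MTTF = 30.8642

30.8642


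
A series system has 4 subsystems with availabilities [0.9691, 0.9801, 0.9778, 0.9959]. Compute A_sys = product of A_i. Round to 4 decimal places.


Subsystems: [0.9691, 0.9801, 0.9778, 0.9959]
After subsystem 1 (A=0.9691): product = 0.9691
After subsystem 2 (A=0.9801): product = 0.9498
After subsystem 3 (A=0.9778): product = 0.9287
After subsystem 4 (A=0.9959): product = 0.9249
A_sys = 0.9249

0.9249


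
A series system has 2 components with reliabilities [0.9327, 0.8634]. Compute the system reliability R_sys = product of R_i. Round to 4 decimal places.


Components: [0.9327, 0.8634]
After component 1 (R=0.9327): product = 0.9327
After component 2 (R=0.8634): product = 0.8053
R_sys = 0.8053

0.8053


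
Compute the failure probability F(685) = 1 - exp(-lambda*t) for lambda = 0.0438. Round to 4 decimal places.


lambda = 0.0438, t = 685
lambda * t = 30.003
exp(-30.003) = 0.0
F(t) = 1 - 0.0
F(t) = 1.0

1.0


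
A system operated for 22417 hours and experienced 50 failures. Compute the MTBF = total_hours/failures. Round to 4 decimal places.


total_hours = 22417
failures = 50
MTBF = 22417 / 50
MTBF = 448.34

448.34


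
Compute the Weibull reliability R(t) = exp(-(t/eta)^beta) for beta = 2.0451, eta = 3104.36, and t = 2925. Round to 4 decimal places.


beta = 2.0451, eta = 3104.36, t = 2925
t/eta = 2925 / 3104.36 = 0.9422
(t/eta)^beta = 0.9422^2.0451 = 0.8854
R(t) = exp(-0.8854)
R(t) = 0.4125

0.4125


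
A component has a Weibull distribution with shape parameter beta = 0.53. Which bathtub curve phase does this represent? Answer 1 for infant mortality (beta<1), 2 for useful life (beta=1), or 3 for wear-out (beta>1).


beta = 0.53
Compare beta to 1:
beta < 1 => infant mortality (phase 1)
beta = 1 => useful life (phase 2)
beta > 1 => wear-out (phase 3)
Since beta = 0.53, this is infant mortality (decreasing failure rate)
Phase = 1

1


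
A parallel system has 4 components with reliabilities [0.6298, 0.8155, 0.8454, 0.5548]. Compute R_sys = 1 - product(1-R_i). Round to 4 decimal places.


Components: [0.6298, 0.8155, 0.8454, 0.5548]
(1 - 0.6298) = 0.3702, running product = 0.3702
(1 - 0.8155) = 0.1845, running product = 0.0683
(1 - 0.8454) = 0.1546, running product = 0.0106
(1 - 0.5548) = 0.4452, running product = 0.0047
Product of (1-R_i) = 0.0047
R_sys = 1 - 0.0047 = 0.9953

0.9953


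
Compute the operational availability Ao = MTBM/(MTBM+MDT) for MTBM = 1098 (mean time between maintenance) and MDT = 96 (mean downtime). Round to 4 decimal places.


MTBM = 1098
MDT = 96
MTBM + MDT = 1194
Ao = 1098 / 1194
Ao = 0.9196

0.9196


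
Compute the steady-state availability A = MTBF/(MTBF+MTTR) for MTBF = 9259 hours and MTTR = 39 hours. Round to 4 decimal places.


MTBF = 9259
MTTR = 39
MTBF + MTTR = 9298
A = 9259 / 9298
A = 0.9958

0.9958


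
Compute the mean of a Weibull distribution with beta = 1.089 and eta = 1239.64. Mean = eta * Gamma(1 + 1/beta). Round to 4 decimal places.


beta = 1.089, eta = 1239.64
1/beta = 0.9183
1 + 1/beta = 1.9183
Gamma(1.9183) = 0.9682
Mean = 1239.64 * 0.9682
Mean = 1200.1661

1200.1661


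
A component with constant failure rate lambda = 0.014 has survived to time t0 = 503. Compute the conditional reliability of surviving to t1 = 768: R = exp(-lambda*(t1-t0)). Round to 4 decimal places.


lambda = 0.014
t0 = 503, t1 = 768
t1 - t0 = 265
lambda * (t1-t0) = 0.014 * 265 = 3.71
R = exp(-3.71)
R = 0.0245

0.0245


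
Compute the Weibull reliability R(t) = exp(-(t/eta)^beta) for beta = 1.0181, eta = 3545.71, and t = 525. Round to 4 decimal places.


beta = 1.0181, eta = 3545.71, t = 525
t/eta = 525 / 3545.71 = 0.1481
(t/eta)^beta = 0.1481^1.0181 = 0.143
R(t) = exp(-0.143)
R(t) = 0.8667

0.8667


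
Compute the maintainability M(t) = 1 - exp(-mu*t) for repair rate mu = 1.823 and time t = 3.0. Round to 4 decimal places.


mu = 1.823, t = 3.0
mu * t = 1.823 * 3.0 = 5.469
exp(-5.469) = 0.0042
M(t) = 1 - 0.0042
M(t) = 0.9958

0.9958


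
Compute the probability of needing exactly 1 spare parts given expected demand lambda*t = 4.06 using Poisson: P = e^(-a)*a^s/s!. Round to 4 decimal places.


a = 4.06, s = 1
e^(-a) = e^(-4.06) = 0.0172
a^s = 4.06^1 = 4.06
s! = 1
P = 0.0172 * 4.06 / 1
P = 0.07

0.07


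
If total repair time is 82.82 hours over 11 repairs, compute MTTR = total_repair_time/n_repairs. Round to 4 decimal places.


total_repair_time = 82.82
n_repairs = 11
MTTR = 82.82 / 11
MTTR = 7.5291

7.5291


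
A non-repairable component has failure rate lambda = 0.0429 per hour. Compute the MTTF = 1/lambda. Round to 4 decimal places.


lambda = 0.0429
MTTF = 1 / 0.0429
MTTF = 23.31

23.31


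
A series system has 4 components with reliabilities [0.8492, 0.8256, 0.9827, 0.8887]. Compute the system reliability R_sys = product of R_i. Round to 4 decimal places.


Components: [0.8492, 0.8256, 0.9827, 0.8887]
After component 1 (R=0.8492): product = 0.8492
After component 2 (R=0.8256): product = 0.7011
After component 3 (R=0.9827): product = 0.689
After component 4 (R=0.8887): product = 0.6123
R_sys = 0.6123

0.6123


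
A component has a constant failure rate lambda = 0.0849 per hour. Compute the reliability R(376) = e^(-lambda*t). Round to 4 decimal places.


lambda = 0.0849
t = 376
lambda * t = 31.9224
R(t) = e^(-31.9224)
R(t) = 0.0

0.0


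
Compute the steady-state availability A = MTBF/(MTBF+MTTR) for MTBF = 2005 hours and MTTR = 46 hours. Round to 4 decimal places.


MTBF = 2005
MTTR = 46
MTBF + MTTR = 2051
A = 2005 / 2051
A = 0.9776

0.9776


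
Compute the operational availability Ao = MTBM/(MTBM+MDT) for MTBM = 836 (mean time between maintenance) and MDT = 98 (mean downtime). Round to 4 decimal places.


MTBM = 836
MDT = 98
MTBM + MDT = 934
Ao = 836 / 934
Ao = 0.8951

0.8951


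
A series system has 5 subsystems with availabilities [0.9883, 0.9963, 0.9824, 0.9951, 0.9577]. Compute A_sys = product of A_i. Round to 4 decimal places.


Subsystems: [0.9883, 0.9963, 0.9824, 0.9951, 0.9577]
After subsystem 1 (A=0.9883): product = 0.9883
After subsystem 2 (A=0.9963): product = 0.9846
After subsystem 3 (A=0.9824): product = 0.9673
After subsystem 4 (A=0.9951): product = 0.9626
After subsystem 5 (A=0.9577): product = 0.9219
A_sys = 0.9219

0.9219


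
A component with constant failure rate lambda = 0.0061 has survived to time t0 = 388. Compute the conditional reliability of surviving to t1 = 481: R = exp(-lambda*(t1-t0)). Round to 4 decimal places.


lambda = 0.0061
t0 = 388, t1 = 481
t1 - t0 = 93
lambda * (t1-t0) = 0.0061 * 93 = 0.5673
R = exp(-0.5673)
R = 0.5671

0.5671


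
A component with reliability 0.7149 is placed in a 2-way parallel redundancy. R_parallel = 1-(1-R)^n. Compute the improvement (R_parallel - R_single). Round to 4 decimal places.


R_single = 0.7149, n = 2
1 - R_single = 0.2851
(1 - R_single)^n = 0.2851^2 = 0.0813
R_parallel = 1 - 0.0813 = 0.9187
Improvement = 0.9187 - 0.7149
Improvement = 0.2038

0.2038


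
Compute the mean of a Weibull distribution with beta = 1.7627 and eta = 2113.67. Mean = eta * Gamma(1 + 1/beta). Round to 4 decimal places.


beta = 1.7627, eta = 2113.67
1/beta = 0.5673
1 + 1/beta = 1.5673
Gamma(1.5673) = 0.8903
Mean = 2113.67 * 0.8903
Mean = 1881.7016

1881.7016


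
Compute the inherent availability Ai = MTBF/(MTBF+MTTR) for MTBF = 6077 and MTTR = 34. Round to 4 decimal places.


MTBF = 6077
MTTR = 34
MTBF + MTTR = 6111
Ai = 6077 / 6111
Ai = 0.9944

0.9944


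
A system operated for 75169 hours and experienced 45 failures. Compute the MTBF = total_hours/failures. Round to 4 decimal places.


total_hours = 75169
failures = 45
MTBF = 75169 / 45
MTBF = 1670.4222

1670.4222


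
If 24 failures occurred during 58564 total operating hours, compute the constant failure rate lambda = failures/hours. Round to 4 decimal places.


failures = 24
total_hours = 58564
lambda = 24 / 58564
lambda = 0.0004

0.0004


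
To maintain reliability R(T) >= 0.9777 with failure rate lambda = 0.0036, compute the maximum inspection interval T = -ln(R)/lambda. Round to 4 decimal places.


R_target = 0.9777
lambda = 0.0036
-ln(0.9777) = 0.0226
T = 0.0226 / 0.0036
T = 6.2646

6.2646


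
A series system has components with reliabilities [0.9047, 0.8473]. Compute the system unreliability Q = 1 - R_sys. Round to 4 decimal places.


Components: [0.9047, 0.8473]
After component 1: product = 0.9047
After component 2: product = 0.7666
R_sys = 0.7666
Q = 1 - 0.7666 = 0.2334

0.2334


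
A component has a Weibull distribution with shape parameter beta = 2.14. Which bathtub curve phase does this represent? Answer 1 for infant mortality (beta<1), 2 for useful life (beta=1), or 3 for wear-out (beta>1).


beta = 2.14
Compare beta to 1:
beta < 1 => infant mortality (phase 1)
beta = 1 => useful life (phase 2)
beta > 1 => wear-out (phase 3)
Since beta = 2.14, this is wear-out (increasing failure rate)
Phase = 3

3


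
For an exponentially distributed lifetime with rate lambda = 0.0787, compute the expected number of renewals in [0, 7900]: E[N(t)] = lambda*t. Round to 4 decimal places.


lambda = 0.0787
t = 7900
E[N(t)] = lambda * t
E[N(t)] = 0.0787 * 7900
E[N(t)] = 621.73

621.73


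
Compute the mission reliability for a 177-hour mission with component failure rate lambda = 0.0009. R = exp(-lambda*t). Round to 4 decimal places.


lambda = 0.0009
mission_time = 177
lambda * t = 0.0009 * 177 = 0.1593
R = exp(-0.1593)
R = 0.8527

0.8527


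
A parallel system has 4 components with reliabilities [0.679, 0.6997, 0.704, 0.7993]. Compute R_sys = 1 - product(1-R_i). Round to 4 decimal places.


Components: [0.679, 0.6997, 0.704, 0.7993]
(1 - 0.679) = 0.321, running product = 0.321
(1 - 0.6997) = 0.3003, running product = 0.0964
(1 - 0.704) = 0.296, running product = 0.0285
(1 - 0.7993) = 0.2007, running product = 0.0057
Product of (1-R_i) = 0.0057
R_sys = 1 - 0.0057 = 0.9943

0.9943


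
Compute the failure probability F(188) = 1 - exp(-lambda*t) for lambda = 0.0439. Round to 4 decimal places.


lambda = 0.0439, t = 188
lambda * t = 8.2532
exp(-8.2532) = 0.0003
F(t) = 1 - 0.0003
F(t) = 0.9997

0.9997


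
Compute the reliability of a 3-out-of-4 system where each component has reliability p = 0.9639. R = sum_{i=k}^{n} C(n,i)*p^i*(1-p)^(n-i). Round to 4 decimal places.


k = 3, n = 4, p = 0.9639
i=3: C(4,3)=4 * 0.9639^3 * 0.0361^1 = 0.1293
i=4: C(4,4)=1 * 0.9639^4 * 0.0361^0 = 0.8632
R = sum of terms = 0.9926

0.9926


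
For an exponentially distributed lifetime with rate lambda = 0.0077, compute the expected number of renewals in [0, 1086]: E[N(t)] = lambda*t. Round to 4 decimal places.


lambda = 0.0077
t = 1086
E[N(t)] = lambda * t
E[N(t)] = 0.0077 * 1086
E[N(t)] = 8.3622

8.3622


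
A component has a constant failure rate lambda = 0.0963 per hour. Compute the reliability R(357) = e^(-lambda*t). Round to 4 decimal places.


lambda = 0.0963
t = 357
lambda * t = 34.3791
R(t) = e^(-34.3791)
R(t) = 0.0

0.0


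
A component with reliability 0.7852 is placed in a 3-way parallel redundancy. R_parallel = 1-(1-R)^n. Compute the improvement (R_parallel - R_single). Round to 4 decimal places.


R_single = 0.7852, n = 3
1 - R_single = 0.2148
(1 - R_single)^n = 0.2148^3 = 0.0099
R_parallel = 1 - 0.0099 = 0.9901
Improvement = 0.9901 - 0.7852
Improvement = 0.2049

0.2049


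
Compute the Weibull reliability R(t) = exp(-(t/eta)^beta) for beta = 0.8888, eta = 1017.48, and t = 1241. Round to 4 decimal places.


beta = 0.8888, eta = 1017.48, t = 1241
t/eta = 1241 / 1017.48 = 1.2197
(t/eta)^beta = 1.2197^0.8888 = 1.193
R(t) = exp(-1.193)
R(t) = 0.3033

0.3033


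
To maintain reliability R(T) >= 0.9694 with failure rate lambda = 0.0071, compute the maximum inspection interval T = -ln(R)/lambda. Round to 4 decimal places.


R_target = 0.9694
lambda = 0.0071
-ln(0.9694) = 0.0311
T = 0.0311 / 0.0071
T = 4.3772

4.3772


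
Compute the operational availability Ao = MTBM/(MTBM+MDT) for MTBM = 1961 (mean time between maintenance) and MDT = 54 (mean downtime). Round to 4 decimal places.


MTBM = 1961
MDT = 54
MTBM + MDT = 2015
Ao = 1961 / 2015
Ao = 0.9732

0.9732


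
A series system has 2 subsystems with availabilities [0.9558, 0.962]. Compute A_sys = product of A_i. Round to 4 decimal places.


Subsystems: [0.9558, 0.962]
After subsystem 1 (A=0.9558): product = 0.9558
After subsystem 2 (A=0.962): product = 0.9195
A_sys = 0.9195

0.9195


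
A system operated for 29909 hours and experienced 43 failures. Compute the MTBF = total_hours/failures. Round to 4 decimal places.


total_hours = 29909
failures = 43
MTBF = 29909 / 43
MTBF = 695.5581

695.5581


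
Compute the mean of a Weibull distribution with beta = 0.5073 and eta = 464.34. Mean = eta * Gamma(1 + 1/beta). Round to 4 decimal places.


beta = 0.5073, eta = 464.34
1/beta = 1.9712
1 + 1/beta = 2.9712
Gamma(2.9712) = 1.9479
Mean = 464.34 * 1.9479
Mean = 904.4896

904.4896


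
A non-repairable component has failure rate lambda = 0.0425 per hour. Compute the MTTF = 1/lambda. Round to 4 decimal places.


lambda = 0.0425
MTTF = 1 / 0.0425
MTTF = 23.5294

23.5294


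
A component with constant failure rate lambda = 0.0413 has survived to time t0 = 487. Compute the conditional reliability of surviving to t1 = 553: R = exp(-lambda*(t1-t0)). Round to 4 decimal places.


lambda = 0.0413
t0 = 487, t1 = 553
t1 - t0 = 66
lambda * (t1-t0) = 0.0413 * 66 = 2.7258
R = exp(-2.7258)
R = 0.0655

0.0655


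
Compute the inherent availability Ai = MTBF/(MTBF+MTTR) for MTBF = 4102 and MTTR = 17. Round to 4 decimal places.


MTBF = 4102
MTTR = 17
MTBF + MTTR = 4119
Ai = 4102 / 4119
Ai = 0.9959

0.9959
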